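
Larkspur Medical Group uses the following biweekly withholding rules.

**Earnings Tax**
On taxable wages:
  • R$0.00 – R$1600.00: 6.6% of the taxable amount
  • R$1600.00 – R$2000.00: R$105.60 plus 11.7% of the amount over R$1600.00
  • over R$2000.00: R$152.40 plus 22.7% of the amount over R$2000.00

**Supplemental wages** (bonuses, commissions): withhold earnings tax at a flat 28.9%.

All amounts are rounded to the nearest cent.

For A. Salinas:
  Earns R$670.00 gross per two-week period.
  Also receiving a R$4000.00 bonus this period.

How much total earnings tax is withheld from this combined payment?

Earnings Tax: taxable = R$670.00
  6.6% × R$670.00 = R$44.22
Supplemental (28.9% flat on bonus): 28.9% × R$4000.00 = R$1156.00
Total earnings tax: R$44.22 + R$1156.00 = R$1200.22

R$1200.22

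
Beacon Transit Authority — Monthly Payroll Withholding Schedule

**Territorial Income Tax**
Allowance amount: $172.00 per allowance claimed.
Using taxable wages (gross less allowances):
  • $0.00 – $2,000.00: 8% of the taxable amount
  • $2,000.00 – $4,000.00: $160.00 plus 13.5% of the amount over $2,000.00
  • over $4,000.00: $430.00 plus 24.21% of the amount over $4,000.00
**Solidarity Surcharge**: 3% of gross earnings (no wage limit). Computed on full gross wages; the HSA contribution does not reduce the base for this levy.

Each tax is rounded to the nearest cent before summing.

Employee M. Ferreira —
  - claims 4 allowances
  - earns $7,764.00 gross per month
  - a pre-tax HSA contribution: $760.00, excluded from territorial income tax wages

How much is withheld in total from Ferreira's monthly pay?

Territorial Income Tax: taxable = $7,764.00 − $760.00 − 4×$172.00 = $6,316.00
  $430.00 + 24.21% × ($6,316.00 − $4,000.00) = $430.00 + 24.21% × $2,316.00 = $990.70
Solidarity Surcharge: 3% × $7,764.00 = $232.92
Total: $990.70 + $232.92 = $1,223.62

$1,223.62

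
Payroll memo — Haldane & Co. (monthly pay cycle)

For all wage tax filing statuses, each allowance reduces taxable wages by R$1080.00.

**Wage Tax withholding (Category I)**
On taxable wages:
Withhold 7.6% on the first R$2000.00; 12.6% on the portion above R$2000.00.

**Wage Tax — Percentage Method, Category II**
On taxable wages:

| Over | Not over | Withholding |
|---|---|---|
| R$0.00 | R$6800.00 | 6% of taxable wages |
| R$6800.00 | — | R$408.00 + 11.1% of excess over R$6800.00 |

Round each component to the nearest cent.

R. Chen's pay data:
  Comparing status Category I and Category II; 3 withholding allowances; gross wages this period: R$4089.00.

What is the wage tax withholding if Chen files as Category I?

Wage Tax (Category I): taxable = R$4089.00 − 3×R$1080.00 = R$849.00
  7.6% × R$849.00 = R$64.52

R$64.52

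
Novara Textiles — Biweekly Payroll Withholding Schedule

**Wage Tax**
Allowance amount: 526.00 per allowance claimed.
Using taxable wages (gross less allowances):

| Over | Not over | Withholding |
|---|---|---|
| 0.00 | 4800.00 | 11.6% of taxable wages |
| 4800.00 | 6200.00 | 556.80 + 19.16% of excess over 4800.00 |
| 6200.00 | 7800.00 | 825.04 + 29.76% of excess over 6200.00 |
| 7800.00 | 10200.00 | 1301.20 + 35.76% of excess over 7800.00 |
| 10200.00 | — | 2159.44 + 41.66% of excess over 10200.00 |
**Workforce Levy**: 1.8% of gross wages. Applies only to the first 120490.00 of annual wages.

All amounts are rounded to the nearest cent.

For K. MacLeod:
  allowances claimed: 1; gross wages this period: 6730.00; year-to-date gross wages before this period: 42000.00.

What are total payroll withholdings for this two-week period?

Wage Tax: taxable = 6730.00 − 1×526.00 = 6204.00
  825.04 + 29.76% × (6204.00 − 6200.00) = 825.04 + 29.76% × 4.00 = 826.23
Workforce Levy: 1.8% × 6730.00 = 121.14
Total: 826.23 + 121.14 = 947.37

947.37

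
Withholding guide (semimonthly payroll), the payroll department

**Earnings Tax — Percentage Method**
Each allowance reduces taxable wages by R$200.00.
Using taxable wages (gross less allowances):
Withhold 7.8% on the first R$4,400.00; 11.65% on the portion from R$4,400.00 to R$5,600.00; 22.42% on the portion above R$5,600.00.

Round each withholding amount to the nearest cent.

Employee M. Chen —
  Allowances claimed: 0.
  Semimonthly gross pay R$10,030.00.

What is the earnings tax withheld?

Earnings Tax: taxable = R$10,030.00
  R$483.00 + 22.42% × (R$10,030.00 − R$5,600.00) = R$483.00 + 22.42% × R$4,430.00 = R$1,476.21

R$1,476.21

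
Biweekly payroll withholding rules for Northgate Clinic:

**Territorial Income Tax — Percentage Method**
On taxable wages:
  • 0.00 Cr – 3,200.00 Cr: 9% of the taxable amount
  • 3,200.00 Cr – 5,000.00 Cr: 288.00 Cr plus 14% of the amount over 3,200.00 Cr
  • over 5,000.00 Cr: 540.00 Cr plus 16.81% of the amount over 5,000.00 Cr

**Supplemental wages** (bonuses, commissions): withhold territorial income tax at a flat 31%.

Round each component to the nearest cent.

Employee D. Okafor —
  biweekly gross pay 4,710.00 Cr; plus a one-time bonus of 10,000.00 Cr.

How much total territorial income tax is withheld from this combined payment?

Territorial Income Tax: taxable = 4,710.00 Cr
  288.00 Cr + 14% × (4,710.00 Cr − 3,200.00 Cr) = 288.00 Cr + 14% × 1,510.00 Cr = 499.40 Cr
Supplemental (31% flat on bonus): 31% × 10,000.00 Cr = 3,100.00 Cr
Total territorial income tax: 499.40 Cr + 3,100.00 Cr = 3,599.40 Cr

3,599.40 Cr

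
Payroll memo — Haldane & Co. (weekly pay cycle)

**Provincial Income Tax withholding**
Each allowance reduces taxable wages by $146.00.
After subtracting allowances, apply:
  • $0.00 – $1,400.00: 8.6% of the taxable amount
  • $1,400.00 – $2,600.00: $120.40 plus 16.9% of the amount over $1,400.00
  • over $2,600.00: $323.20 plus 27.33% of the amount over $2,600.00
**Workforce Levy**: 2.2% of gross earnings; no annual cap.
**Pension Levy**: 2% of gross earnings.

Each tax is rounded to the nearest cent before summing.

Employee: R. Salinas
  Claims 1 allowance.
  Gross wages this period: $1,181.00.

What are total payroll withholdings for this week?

Provincial Income Tax: taxable = $1,181.00 − 1×$146.00 = $1,035.00
  8.6% × $1,035.00 = $89.01
Workforce Levy: 2.2% × $1,181.00 = $25.98
Pension Levy: 2% × $1,181.00 = $23.62
Total: $89.01 + $25.98 + $23.62 = $138.61

$138.61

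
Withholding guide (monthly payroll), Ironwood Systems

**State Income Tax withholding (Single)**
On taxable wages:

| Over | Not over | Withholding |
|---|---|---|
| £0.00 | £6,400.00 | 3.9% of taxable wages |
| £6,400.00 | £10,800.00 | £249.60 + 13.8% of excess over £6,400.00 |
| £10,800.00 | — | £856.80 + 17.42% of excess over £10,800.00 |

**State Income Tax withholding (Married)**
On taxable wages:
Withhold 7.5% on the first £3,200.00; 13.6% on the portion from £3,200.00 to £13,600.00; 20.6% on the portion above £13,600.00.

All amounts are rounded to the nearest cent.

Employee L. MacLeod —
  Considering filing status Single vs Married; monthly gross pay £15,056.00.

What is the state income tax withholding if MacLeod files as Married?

£1,954.34

State Income Tax (Married): taxable = £15,056.00
  £1,654.40 + 20.6% × (£15,056.00 − £13,600.00) = £1,654.40 + 20.6% × £1,456.00 = £1,954.34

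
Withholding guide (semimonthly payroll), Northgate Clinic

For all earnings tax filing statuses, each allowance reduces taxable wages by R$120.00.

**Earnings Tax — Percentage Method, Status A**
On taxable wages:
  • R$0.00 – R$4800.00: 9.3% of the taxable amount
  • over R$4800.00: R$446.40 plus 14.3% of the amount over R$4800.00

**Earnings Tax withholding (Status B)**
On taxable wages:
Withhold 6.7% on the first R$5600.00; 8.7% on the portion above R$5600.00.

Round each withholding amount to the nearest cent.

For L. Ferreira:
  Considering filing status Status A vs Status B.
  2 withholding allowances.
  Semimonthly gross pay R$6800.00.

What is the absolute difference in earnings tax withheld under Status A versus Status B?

Earnings Tax (Status A): taxable = R$6800.00 − 2×R$120.00 = R$6560.00
  R$446.40 + 14.3% × (R$6560.00 − R$4800.00) = R$446.40 + 14.3% × R$1760.00 = R$698.08
Earnings Tax (Status B): taxable = R$6800.00 − 2×R$120.00 = R$6560.00
  R$375.20 + 8.7% × (R$6560.00 − R$5600.00) = R$375.20 + 8.7% × R$960.00 = R$458.72
Difference: |R$698.08 − R$458.72| = R$239.36 (higher under Status A)

R$239.36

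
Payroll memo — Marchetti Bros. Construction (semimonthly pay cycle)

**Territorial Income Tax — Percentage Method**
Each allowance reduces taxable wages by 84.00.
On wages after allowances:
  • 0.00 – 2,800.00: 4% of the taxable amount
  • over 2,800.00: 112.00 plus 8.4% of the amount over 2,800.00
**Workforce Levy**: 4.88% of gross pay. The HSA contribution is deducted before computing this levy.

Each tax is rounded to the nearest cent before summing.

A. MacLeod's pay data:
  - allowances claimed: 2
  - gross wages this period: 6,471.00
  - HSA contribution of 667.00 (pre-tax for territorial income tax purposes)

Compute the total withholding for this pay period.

Territorial Income Tax: taxable = 6,471.00 − 667.00 − 2×84.00 = 5,636.00
  112.00 + 8.4% × (5,636.00 − 2,800.00) = 112.00 + 8.4% × 2,836.00 = 350.22
Workforce Levy: 4.88% × 5,804.00 = 283.24
Total: 350.22 + 283.24 = 633.46

633.46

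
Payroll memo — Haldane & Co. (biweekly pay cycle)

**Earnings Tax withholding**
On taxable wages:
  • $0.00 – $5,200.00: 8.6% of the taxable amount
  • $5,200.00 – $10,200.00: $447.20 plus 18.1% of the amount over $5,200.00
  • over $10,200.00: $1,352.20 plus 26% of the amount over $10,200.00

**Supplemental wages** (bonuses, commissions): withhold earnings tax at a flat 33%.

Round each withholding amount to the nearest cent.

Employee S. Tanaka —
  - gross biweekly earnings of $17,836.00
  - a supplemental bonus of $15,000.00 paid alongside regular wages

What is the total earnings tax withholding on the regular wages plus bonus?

$8,287.56

Earnings Tax: taxable = $17,836.00
  $1,352.20 + 26% × ($17,836.00 − $10,200.00) = $1,352.20 + 26% × $7,636.00 = $3,337.56
Supplemental (33% flat on bonus): 33% × $15,000.00 = $4,950.00
Total earnings tax: $3,337.56 + $4,950.00 = $8,287.56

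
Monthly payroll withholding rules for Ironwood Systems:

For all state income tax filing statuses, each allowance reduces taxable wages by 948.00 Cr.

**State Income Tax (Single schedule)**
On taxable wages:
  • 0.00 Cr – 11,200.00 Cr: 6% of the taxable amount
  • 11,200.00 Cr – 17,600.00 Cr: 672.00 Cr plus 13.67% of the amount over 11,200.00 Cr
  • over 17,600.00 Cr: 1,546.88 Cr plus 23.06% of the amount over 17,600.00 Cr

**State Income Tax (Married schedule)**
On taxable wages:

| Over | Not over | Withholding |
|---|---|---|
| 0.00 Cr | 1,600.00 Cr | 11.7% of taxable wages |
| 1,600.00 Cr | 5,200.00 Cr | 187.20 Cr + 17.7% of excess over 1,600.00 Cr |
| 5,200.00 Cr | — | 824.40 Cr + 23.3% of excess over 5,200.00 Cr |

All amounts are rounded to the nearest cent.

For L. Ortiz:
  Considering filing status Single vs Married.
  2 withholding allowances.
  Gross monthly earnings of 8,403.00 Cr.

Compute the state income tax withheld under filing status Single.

State Income Tax (Single): taxable = 8,403.00 Cr − 2×948.00 Cr = 6,507.00 Cr
  6% × 6,507.00 Cr = 390.42 Cr

390.42 Cr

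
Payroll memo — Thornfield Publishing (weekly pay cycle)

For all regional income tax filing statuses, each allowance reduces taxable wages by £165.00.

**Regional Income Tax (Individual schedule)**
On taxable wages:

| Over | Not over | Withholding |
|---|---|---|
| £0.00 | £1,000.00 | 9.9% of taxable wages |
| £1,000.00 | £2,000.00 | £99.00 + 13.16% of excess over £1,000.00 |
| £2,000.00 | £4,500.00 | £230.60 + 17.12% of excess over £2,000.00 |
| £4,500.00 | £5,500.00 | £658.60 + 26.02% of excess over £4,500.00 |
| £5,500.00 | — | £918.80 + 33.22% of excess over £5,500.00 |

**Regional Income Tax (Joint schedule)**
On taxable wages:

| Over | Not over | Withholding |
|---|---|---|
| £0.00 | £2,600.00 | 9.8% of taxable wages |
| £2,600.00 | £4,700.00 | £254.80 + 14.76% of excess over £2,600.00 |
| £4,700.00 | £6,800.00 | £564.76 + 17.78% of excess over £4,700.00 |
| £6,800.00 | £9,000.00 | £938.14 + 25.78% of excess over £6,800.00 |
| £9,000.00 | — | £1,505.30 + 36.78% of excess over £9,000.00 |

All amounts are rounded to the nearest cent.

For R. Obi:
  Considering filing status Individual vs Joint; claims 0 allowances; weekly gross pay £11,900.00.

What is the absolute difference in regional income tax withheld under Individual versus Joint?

Regional Income Tax (Individual): taxable = £11,900.00
  £918.80 + 33.22% × (£11,900.00 − £5,500.00) = £918.80 + 33.22% × £6,400.00 = £3,044.88
Regional Income Tax (Joint): taxable = £11,900.00
  £1,505.30 + 36.78% × (£11,900.00 − £9,000.00) = £1,505.30 + 36.78% × £2,900.00 = £2,571.92
Difference: |£3,044.88 − £2,571.92| = £472.96 (higher under Individual)

£472.96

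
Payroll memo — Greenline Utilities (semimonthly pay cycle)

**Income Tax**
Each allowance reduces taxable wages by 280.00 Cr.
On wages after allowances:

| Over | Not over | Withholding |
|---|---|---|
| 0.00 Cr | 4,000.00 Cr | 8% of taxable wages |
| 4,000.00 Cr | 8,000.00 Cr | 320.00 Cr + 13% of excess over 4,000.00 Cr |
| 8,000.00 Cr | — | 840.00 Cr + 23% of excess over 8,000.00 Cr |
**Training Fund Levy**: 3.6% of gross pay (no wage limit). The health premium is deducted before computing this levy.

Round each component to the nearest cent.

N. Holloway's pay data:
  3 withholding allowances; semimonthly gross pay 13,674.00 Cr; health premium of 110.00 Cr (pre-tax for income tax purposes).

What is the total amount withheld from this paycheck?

2,414.82 Cr

Income Tax: taxable = 13,674.00 Cr − 110.00 Cr − 3×280.00 Cr = 12,724.00 Cr
  840.00 Cr + 23% × (12,724.00 Cr − 8,000.00 Cr) = 840.00 Cr + 23% × 4,724.00 Cr = 1,926.52 Cr
Training Fund Levy: 3.6% × 13,564.00 Cr = 488.30 Cr
Total: 1,926.52 Cr + 488.30 Cr = 2,414.82 Cr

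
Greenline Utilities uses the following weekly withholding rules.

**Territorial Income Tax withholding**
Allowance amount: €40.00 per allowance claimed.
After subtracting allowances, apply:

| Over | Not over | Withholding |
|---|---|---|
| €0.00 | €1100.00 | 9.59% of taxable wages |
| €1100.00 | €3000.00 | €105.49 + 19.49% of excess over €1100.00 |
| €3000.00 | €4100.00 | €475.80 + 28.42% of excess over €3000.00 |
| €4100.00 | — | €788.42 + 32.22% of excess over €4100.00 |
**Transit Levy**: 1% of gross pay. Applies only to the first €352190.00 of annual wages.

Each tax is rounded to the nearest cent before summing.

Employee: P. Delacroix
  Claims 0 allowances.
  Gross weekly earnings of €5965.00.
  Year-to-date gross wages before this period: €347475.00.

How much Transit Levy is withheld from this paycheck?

€47.15

Transit Levy: cap €352190.00 − YTD €347475.00 = €4715.00 subject; 1% × €4715.00 = €47.15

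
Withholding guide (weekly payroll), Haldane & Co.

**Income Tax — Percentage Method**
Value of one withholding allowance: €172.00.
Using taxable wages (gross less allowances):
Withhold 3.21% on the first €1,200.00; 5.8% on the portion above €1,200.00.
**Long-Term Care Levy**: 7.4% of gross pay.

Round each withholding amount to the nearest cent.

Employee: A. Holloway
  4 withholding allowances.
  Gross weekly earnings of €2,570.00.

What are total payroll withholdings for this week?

€268.26

Income Tax: taxable = €2,570.00 − 4×€172.00 = €1,882.00
  €38.52 + 5.8% × (€1,882.00 − €1,200.00) = €38.52 + 5.8% × €682.00 = €78.08
Long-Term Care Levy: 7.4% × €2,570.00 = €190.18
Total: €78.08 + €190.18 = €268.26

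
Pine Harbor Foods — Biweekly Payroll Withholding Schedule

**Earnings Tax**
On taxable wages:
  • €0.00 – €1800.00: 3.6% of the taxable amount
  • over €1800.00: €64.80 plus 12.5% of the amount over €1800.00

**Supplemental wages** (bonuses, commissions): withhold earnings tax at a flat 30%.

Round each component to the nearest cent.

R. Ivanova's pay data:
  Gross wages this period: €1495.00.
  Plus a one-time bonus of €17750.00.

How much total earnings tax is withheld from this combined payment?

€5378.82

Earnings Tax: taxable = €1495.00
  3.6% × €1495.00 = €53.82
Supplemental (30% flat on bonus): 30% × €17750.00 = €5325.00
Total earnings tax: €53.82 + €5325.00 = €5378.82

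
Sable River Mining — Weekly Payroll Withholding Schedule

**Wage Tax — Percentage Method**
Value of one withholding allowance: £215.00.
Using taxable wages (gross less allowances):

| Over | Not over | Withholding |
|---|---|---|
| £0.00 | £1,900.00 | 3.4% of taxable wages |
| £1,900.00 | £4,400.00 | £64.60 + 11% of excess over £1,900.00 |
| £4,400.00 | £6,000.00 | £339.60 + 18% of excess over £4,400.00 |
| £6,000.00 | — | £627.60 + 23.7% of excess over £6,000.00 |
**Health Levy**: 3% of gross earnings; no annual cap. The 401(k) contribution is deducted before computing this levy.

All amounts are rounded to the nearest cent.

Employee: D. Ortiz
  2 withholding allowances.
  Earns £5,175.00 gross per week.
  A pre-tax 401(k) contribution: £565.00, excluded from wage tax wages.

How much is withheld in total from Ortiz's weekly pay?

£453.70

Wage Tax: taxable = £5,175.00 − £565.00 − 2×£215.00 = £4,180.00
  £64.60 + 11% × (£4,180.00 − £1,900.00) = £64.60 + 11% × £2,280.00 = £315.40
Health Levy: 3% × £4,610.00 = £138.30
Total: £315.40 + £138.30 = £453.70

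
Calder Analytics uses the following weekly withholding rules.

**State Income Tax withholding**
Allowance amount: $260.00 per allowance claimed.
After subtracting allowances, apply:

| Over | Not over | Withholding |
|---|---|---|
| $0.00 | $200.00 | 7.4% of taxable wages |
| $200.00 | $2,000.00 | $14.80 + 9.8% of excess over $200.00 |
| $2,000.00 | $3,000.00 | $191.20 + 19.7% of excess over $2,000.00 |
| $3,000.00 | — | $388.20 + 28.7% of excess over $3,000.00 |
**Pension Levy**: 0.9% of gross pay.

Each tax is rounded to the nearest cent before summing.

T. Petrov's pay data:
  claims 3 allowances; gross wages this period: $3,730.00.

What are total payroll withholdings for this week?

State Income Tax: taxable = $3,730.00 − 3×$260.00 = $2,950.00
  $191.20 + 19.7% × ($2,950.00 − $2,000.00) = $191.20 + 19.7% × $950.00 = $378.35
Pension Levy: 0.9% × $3,730.00 = $33.57
Total: $378.35 + $33.57 = $411.92

$411.92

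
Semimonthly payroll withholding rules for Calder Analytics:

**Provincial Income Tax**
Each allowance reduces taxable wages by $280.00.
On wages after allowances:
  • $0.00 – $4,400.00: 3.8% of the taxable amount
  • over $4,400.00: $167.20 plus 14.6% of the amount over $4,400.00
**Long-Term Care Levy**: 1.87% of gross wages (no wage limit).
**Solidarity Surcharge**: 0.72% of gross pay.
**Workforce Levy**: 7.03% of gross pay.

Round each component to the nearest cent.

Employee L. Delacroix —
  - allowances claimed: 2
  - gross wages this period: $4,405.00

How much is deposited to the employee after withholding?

$3,835.13

Provincial Income Tax: taxable = $4,405.00 − 2×$280.00 = $3,845.00
  3.8% × $3,845.00 = $146.11
Long-Term Care Levy: 1.87% × $4,405.00 = $82.37
Solidarity Surcharge: 0.72% × $4,405.00 = $31.72
Workforce Levy: 7.03% × $4,405.00 = $309.67
Total withheld: $146.11 + $82.37 + $31.72 + $309.67 = $569.87
Net pay: $4,405.00 − $569.87 = $3,835.13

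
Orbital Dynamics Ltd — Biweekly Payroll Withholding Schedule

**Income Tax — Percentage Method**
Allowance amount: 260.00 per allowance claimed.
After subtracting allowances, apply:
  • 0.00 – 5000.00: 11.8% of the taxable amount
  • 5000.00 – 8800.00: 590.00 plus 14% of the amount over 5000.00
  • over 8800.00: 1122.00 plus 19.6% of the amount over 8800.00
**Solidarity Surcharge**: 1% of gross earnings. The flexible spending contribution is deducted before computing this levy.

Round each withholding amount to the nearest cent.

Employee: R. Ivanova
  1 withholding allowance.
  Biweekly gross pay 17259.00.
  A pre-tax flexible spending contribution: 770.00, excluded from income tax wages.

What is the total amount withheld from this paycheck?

Income Tax: taxable = 17259.00 − 770.00 − 1×260.00 = 16229.00
  1122.00 + 19.6% × (16229.00 − 8800.00) = 1122.00 + 19.6% × 7429.00 = 2578.08
Solidarity Surcharge: 1% × 16489.00 = 164.89
Total: 2578.08 + 164.89 = 2742.97

2742.97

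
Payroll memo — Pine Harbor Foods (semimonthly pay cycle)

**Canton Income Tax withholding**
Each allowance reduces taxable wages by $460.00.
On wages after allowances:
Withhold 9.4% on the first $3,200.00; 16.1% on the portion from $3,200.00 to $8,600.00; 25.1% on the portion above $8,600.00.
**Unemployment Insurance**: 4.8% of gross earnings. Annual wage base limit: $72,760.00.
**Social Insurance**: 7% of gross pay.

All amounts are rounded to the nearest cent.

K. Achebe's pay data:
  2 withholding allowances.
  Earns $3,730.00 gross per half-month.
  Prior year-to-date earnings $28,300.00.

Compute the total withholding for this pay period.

Canton Income Tax: taxable = $3,730.00 − 2×$460.00 = $2,810.00
  9.4% × $2,810.00 = $264.14
Unemployment Insurance: 4.8% × $3,730.00 = $179.04
Social Insurance: 7% × $3,730.00 = $261.10
Total: $264.14 + $179.04 + $261.10 = $704.28

$704.28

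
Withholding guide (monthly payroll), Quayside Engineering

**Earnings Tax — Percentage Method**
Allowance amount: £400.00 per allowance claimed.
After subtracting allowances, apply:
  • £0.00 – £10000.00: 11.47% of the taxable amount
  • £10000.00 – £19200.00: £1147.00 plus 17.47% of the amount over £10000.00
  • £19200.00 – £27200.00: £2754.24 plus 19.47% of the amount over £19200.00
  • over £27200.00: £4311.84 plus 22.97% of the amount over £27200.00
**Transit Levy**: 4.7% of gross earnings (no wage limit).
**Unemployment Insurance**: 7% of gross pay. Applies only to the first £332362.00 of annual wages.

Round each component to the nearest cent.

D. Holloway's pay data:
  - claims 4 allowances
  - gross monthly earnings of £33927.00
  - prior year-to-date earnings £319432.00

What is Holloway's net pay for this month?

£25937.82

Earnings Tax: taxable = £33927.00 − 4×£400.00 = £32327.00
  £4311.84 + 22.97% × (£32327.00 − £27200.00) = £4311.84 + 22.97% × £5127.00 = £5489.51
Transit Levy: 4.7% × £33927.00 = £1594.57
Unemployment Insurance: cap £332362.00 − YTD £319432.00 = £12930.00 subject; 7% × £12930.00 = £905.10
Total withheld: £5489.51 + £1594.57 + £905.10 = £7989.18
Net pay: £33927.00 − £7989.18 = £25937.82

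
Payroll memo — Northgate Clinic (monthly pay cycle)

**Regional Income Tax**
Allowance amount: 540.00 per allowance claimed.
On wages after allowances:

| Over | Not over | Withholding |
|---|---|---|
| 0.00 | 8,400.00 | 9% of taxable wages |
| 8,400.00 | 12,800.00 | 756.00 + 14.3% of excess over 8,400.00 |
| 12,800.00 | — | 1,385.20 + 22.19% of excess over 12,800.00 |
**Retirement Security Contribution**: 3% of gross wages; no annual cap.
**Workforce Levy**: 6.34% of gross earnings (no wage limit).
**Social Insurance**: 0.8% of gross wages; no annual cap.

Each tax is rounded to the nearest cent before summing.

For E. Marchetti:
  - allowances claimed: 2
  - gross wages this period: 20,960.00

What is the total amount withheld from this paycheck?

Regional Income Tax: taxable = 20,960.00 − 2×540.00 = 19,880.00
  1,385.20 + 22.19% × (19,880.00 − 12,800.00) = 1,385.20 + 22.19% × 7,080.00 = 2,956.25
Retirement Security Contribution: 3% × 20,960.00 = 628.80
Workforce Levy: 6.34% × 20,960.00 = 1,328.86
Social Insurance: 0.8% × 20,960.00 = 167.68
Total: 2,956.25 + 628.80 + 1,328.86 + 167.68 = 5,081.59

5,081.59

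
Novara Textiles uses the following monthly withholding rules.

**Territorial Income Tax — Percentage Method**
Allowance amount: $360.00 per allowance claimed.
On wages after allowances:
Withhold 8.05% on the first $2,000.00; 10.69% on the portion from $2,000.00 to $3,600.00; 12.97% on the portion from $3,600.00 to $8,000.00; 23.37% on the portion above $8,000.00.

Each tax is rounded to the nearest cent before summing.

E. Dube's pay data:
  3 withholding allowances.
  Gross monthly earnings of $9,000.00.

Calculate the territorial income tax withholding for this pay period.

Territorial Income Tax: taxable = $9,000.00 − 3×$360.00 = $7,920.00
  $332.04 + 12.97% × ($7,920.00 − $3,600.00) = $332.04 + 12.97% × $4,320.00 = $892.34

$892.34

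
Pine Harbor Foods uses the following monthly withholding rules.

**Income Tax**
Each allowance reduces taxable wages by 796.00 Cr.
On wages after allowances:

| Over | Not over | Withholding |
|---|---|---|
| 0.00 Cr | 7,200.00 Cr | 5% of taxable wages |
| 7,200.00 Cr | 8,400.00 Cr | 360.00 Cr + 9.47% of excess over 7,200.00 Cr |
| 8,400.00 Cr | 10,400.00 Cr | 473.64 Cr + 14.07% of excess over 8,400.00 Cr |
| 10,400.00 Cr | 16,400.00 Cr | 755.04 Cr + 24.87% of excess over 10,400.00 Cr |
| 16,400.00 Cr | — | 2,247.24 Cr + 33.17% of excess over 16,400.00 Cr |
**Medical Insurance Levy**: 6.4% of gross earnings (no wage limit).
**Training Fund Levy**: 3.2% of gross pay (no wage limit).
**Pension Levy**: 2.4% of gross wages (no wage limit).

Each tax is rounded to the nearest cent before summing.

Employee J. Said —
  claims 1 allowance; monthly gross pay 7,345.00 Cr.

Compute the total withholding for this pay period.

1,208.85 Cr

Income Tax: taxable = 7,345.00 Cr − 1×796.00 Cr = 6,549.00 Cr
  5% × 6,549.00 Cr = 327.45 Cr
Medical Insurance Levy: 6.4% × 7,345.00 Cr = 470.08 Cr
Training Fund Levy: 3.2% × 7,345.00 Cr = 235.04 Cr
Pension Levy: 2.4% × 7,345.00 Cr = 176.28 Cr
Total: 327.45 Cr + 470.08 Cr + 235.04 Cr + 176.28 Cr = 1,208.85 Cr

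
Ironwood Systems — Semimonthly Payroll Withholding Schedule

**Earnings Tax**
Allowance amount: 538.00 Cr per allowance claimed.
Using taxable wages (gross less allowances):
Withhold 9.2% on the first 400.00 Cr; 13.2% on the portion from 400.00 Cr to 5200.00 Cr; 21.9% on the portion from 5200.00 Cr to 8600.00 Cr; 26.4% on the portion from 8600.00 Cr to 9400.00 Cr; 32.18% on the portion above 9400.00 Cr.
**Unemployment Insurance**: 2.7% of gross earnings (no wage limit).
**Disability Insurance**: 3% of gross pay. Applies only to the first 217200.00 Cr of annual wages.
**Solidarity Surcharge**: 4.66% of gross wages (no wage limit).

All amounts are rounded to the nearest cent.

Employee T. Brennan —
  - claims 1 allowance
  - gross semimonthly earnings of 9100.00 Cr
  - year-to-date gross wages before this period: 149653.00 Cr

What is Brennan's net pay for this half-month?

6750.56 Cr

Earnings Tax: taxable = 9100.00 Cr − 1×538.00 Cr = 8562.00 Cr
  670.40 Cr + 21.9% × (8562.00 Cr − 5200.00 Cr) = 670.40 Cr + 21.9% × 3362.00 Cr = 1406.68 Cr
Unemployment Insurance: 2.7% × 9100.00 Cr = 245.70 Cr
Disability Insurance: 3% × 9100.00 Cr = 273.00 Cr
Solidarity Surcharge: 4.66% × 9100.00 Cr = 424.06 Cr
Total withheld: 1406.68 Cr + 245.70 Cr + 273.00 Cr + 424.06 Cr = 2349.44 Cr
Net pay: 9100.00 Cr − 2349.44 Cr = 6750.56 Cr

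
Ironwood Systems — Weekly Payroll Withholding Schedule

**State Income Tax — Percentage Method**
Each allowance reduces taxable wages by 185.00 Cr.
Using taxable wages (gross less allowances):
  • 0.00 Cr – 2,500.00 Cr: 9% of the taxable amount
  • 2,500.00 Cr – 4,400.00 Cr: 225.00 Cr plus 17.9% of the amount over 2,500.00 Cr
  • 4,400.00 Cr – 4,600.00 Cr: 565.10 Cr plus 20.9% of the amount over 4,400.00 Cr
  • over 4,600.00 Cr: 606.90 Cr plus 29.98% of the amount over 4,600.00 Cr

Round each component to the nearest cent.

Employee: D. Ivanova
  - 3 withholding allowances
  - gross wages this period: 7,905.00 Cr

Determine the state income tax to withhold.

State Income Tax: taxable = 7,905.00 Cr − 3×185.00 Cr = 7,350.00 Cr
  606.90 Cr + 29.98% × (7,350.00 Cr − 4,600.00 Cr) = 606.90 Cr + 29.98% × 2,750.00 Cr = 1,431.35 Cr

1,431.35 Cr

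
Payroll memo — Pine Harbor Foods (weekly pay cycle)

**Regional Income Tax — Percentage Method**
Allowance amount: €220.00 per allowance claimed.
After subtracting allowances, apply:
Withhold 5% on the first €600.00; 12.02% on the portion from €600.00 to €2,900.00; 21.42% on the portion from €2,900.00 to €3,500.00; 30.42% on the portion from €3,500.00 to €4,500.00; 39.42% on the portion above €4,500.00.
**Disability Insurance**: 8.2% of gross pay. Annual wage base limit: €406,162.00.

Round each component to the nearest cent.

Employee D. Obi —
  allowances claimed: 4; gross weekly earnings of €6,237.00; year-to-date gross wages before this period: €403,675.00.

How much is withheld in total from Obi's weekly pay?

Regional Income Tax: taxable = €6,237.00 − 4×€220.00 = €5,357.00
  €739.18 + 39.42% × (€5,357.00 − €4,500.00) = €739.18 + 39.42% × €857.00 = €1,077.01
Disability Insurance: cap €406,162.00 − YTD €403,675.00 = €2,487.00 subject; 8.2% × €2,487.00 = €203.93
Total: €1,077.01 + €203.93 = €1,280.94

€1,280.94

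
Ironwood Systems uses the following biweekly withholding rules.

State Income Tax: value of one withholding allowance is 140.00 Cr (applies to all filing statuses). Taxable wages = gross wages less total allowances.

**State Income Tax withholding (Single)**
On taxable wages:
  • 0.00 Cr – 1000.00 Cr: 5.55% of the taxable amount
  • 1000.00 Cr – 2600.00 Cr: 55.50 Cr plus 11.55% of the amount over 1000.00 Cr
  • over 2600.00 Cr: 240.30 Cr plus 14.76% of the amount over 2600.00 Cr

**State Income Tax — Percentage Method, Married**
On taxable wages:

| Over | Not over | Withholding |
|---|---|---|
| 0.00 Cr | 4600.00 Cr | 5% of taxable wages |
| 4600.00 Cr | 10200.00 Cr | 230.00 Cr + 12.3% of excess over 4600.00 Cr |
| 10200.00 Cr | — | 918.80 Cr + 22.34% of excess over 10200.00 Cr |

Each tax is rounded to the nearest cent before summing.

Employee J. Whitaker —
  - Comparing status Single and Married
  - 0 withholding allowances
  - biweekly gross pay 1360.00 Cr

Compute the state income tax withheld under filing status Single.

97.08 Cr

State Income Tax (Single): taxable = 1360.00 Cr
  55.50 Cr + 11.55% × (1360.00 Cr − 1000.00 Cr) = 55.50 Cr + 11.55% × 360.00 Cr = 97.08 Cr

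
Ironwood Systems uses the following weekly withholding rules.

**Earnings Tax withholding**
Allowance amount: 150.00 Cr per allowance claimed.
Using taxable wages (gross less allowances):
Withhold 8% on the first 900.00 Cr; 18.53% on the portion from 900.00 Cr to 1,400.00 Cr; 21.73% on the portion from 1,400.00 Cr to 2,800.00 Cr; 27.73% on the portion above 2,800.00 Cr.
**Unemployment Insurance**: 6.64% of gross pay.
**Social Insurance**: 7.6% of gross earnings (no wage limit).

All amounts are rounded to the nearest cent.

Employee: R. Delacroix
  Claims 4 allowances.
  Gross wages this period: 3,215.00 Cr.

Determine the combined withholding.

Earnings Tax: taxable = 3,215.00 Cr − 4×150.00 Cr = 2,615.00 Cr
  164.65 Cr + 21.73% × (2,615.00 Cr − 1,400.00 Cr) = 164.65 Cr + 21.73% × 1,215.00 Cr = 428.67 Cr
Unemployment Insurance: 6.64% × 3,215.00 Cr = 213.48 Cr
Social Insurance: 7.6% × 3,215.00 Cr = 244.34 Cr
Total: 428.67 Cr + 213.48 Cr + 244.34 Cr = 886.49 Cr

886.49 Cr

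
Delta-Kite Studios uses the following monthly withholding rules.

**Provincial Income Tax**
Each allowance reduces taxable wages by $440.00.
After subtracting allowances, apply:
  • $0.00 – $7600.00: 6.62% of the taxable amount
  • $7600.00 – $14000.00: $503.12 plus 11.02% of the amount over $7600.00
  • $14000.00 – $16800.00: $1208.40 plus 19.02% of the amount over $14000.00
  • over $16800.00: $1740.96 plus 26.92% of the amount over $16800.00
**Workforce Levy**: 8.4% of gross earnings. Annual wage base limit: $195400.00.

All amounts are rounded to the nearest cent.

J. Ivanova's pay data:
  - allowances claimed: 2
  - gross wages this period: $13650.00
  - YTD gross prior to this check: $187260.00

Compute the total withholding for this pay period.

Provincial Income Tax: taxable = $13650.00 − 2×$440.00 = $12770.00
  $503.12 + 11.02% × ($12770.00 − $7600.00) = $503.12 + 11.02% × $5170.00 = $1072.85
Workforce Levy: cap $195400.00 − YTD $187260.00 = $8140.00 subject; 8.4% × $8140.00 = $683.76
Total: $1072.85 + $683.76 = $1756.61

$1756.61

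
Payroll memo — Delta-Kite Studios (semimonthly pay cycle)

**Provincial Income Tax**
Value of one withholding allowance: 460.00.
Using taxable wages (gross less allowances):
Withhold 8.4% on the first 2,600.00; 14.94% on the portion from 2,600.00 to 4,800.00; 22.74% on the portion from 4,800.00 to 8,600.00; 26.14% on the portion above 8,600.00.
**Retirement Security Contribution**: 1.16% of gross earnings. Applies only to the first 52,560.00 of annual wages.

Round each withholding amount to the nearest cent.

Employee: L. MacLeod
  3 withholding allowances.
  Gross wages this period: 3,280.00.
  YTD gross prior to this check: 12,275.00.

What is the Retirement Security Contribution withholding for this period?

38.05

Retirement Security Contribution: 1.16% × 3,280.00 = 38.05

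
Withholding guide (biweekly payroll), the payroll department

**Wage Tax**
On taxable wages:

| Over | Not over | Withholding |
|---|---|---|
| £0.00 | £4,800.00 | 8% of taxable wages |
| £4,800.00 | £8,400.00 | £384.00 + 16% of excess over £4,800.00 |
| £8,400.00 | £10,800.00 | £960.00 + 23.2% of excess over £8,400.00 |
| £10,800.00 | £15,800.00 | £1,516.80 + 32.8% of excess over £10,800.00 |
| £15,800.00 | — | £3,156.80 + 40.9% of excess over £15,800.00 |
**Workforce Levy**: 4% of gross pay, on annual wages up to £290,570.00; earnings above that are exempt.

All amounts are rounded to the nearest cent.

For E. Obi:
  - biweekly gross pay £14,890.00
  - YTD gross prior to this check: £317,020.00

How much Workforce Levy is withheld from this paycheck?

£0.00

Workforce Levy: YTD £317,020.00 ≥ cap £290,570.00 → £0.00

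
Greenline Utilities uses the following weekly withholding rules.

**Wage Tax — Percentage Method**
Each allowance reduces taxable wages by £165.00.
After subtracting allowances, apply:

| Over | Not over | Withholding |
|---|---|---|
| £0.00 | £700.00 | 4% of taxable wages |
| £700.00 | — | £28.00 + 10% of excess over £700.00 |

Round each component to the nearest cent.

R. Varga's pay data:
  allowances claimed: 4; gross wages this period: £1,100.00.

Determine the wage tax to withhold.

£17.60

Wage Tax: taxable = £1,100.00 − 4×£165.00 = £440.00
  4% × £440.00 = £17.60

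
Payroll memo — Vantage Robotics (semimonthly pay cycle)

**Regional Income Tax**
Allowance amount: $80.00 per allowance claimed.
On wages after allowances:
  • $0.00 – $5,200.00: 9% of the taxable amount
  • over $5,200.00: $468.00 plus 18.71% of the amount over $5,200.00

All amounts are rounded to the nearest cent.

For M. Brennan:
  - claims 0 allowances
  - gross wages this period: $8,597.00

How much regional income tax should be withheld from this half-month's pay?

$1,103.58

Regional Income Tax: taxable = $8,597.00
  $468.00 + 18.71% × ($8,597.00 − $5,200.00) = $468.00 + 18.71% × $3,397.00 = $1,103.58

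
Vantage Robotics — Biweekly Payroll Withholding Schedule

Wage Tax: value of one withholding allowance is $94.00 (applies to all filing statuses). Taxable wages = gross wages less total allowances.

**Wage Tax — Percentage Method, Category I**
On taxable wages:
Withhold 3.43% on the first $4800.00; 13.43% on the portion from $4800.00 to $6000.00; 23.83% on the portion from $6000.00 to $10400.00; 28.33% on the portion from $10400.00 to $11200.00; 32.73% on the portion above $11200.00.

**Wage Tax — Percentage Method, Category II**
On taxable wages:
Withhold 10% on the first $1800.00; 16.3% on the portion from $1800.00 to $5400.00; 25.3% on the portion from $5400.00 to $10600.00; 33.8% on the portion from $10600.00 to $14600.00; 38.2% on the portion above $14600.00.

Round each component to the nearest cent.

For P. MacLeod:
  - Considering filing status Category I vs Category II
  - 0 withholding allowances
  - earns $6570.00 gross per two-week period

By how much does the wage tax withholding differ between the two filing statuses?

$601.18

Wage Tax (Category I): taxable = $6570.00
  $325.80 + 23.83% × ($6570.00 − $6000.00) = $325.80 + 23.83% × $570.00 = $461.63
Wage Tax (Category II): taxable = $6570.00
  $766.80 + 25.3% × ($6570.00 − $5400.00) = $766.80 + 25.3% × $1170.00 = $1062.81
Difference: |$461.63 − $1062.81| = $601.18 (higher under Category II)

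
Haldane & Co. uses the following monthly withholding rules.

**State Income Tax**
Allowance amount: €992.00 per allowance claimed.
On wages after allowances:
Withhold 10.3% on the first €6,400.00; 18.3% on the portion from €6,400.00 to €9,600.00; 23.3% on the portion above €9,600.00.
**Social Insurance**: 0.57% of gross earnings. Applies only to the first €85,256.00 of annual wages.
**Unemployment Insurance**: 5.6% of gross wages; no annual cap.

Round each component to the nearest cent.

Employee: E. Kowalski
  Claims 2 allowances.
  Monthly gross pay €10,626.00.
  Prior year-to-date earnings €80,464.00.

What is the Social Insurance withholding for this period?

€27.31

Social Insurance: cap €85,256.00 − YTD €80,464.00 = €4,792.00 subject; 0.57% × €4,792.00 = €27.31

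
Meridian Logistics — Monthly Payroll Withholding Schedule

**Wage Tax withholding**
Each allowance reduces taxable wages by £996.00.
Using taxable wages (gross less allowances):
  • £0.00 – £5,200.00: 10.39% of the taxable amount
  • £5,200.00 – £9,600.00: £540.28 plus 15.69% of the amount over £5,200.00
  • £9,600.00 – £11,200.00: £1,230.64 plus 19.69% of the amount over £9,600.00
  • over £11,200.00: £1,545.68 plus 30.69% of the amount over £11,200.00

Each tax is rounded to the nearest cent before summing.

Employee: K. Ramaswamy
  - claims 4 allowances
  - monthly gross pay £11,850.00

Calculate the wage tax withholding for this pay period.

Wage Tax: taxable = £11,850.00 − 4×£996.00 = £7,866.00
  £540.28 + 15.69% × (£7,866.00 − £5,200.00) = £540.28 + 15.69% × £2,666.00 = £958.58

£958.58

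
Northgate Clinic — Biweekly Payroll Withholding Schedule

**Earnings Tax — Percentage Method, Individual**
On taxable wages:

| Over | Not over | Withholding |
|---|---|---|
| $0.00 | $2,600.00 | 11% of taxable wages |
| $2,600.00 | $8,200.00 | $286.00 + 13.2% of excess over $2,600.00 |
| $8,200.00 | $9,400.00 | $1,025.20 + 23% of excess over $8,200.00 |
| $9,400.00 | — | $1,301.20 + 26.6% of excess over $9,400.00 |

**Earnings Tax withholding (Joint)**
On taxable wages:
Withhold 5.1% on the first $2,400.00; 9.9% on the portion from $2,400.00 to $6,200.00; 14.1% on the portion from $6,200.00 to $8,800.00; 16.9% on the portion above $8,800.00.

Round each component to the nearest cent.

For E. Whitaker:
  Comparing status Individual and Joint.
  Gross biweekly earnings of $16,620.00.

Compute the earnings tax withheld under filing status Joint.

$2,186.78

Earnings Tax (Joint): taxable = $16,620.00
  $865.20 + 16.9% × ($16,620.00 − $8,800.00) = $865.20 + 16.9% × $7,820.00 = $2,186.78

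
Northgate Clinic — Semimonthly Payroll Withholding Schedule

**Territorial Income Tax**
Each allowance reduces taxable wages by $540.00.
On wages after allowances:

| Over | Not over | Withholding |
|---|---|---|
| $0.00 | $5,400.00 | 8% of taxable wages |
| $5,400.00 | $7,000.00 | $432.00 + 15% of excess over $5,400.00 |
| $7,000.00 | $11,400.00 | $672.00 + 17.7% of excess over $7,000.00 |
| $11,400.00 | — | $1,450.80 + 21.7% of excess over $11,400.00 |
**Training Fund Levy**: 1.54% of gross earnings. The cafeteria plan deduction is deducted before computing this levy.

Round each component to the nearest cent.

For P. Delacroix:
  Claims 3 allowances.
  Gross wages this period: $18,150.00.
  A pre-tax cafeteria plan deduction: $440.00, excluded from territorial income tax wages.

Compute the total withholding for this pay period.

Territorial Income Tax: taxable = $18,150.00 − $440.00 − 3×$540.00 = $16,090.00
  $1,450.80 + 21.7% × ($16,090.00 − $11,400.00) = $1,450.80 + 21.7% × $4,690.00 = $2,468.53
Training Fund Levy: 1.54% × $17,710.00 = $272.73
Total: $2,468.53 + $272.73 = $2,741.26

$2,741.26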